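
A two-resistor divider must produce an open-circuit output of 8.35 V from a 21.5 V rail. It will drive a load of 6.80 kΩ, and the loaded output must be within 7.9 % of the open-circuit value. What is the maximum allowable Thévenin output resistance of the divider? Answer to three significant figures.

R_th ≤ 583 Ω

Loading drop = R_th/(R_th + R_L) ≤ 0.0790, so R_th ≤ R_L · ε/(1−ε) = 6.80 kΩ × 0.0790/0.9210 = 583 Ω.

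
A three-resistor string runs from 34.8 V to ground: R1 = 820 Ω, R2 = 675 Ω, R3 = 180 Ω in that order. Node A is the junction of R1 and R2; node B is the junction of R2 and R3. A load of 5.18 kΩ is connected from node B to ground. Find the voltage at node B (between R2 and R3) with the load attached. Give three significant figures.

At node B, R3 is in parallel with the load: R3‖R_L = 174.0 Ω.
Below node A the resistance is R2 + (R3‖R_L) = 849.0 Ω, so V_A = 34.8 × 849.0/1669 = 17.70 V.
Then V_B = V_A × (R3‖R_L)/(R2 + R3‖R_L) = 17.70 × 174.0/849.0 = 3.63 V.

V ≈ 3.63 V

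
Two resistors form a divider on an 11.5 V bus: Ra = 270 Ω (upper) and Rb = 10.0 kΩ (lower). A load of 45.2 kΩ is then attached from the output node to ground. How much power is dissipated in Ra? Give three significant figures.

Total resistance from the source is Ra + (Rb‖R_L) = 8458 Ω, so I = 11.5/8458 Ω = 1.360 mA.
P = I²·Ra = (1.360 mA)² × 270 Ω = 0.499 mW.

P ≈ 0.499 mW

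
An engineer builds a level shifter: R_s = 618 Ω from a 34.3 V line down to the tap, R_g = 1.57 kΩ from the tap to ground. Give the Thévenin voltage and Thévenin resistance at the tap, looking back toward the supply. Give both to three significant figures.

V_th is the open-circuit tap voltage: 34.3 × 1570/(618 + 1570) = 24.6 V.
With the supply zeroed, R_s and R_g appear in parallel from the tap: R_th = R_s‖R_g = (618 × 1570)/2188 = 443 Ω.

V_th = 24.6 V, R_th = 443 Ω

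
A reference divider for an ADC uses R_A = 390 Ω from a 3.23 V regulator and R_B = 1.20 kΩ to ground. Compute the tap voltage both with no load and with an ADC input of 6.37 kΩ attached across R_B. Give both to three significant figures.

Unloaded: 2.44 V; loaded: 2.33 V

Open-circuit: V = 3.23 × 1200/(390 + 1200) = 2.44 V.
With the load, R_B becomes R_B‖R_L = 1010 Ω, so V = 3.23 × 1010/1400 = 2.33 V.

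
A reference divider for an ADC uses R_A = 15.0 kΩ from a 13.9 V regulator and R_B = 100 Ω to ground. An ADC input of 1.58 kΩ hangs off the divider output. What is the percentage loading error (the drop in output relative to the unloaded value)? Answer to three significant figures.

The divider's output (Thévenin) resistance is R_A‖R_B = 99.34 Ω.
Fractional drop under load = R_th/(R_th + R_L) = 99.34 / (99.34 + 1580) = 0.05915.
So the output falls by 5.92 %.

5.92 %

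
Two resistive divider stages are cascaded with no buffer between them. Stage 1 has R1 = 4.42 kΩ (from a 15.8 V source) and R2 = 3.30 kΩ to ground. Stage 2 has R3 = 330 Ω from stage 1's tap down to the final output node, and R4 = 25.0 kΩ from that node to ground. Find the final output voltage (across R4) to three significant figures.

V_out ≈ 6.20 V

Stage 2 presents R3+R4 = 25330 Ω as a load on stage 1's tap.
Stage 1's lower leg becomes R2‖(R3+R4) = 2920 Ω, so V_mid = 15.8 × 2920/7340 = 6.285 V.
Stage 2 is itself unloaded: V_out = V_mid × R4/(R3+R4) = 6.285 × 25000/25330 = 6.20 V.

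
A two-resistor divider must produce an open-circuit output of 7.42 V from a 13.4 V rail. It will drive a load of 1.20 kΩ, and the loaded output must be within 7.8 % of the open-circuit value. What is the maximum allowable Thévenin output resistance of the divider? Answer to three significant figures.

R_th ≤ 102 Ω

Loading drop = R_th/(R_th + R_L) ≤ 0.0780, so R_th ≤ R_L · ε/(1−ε) = 1.20 kΩ × 0.0780/0.9220 = 102 Ω.
(Any R1, R2 with R2/(R1+R2) = 0.554 and R1‖R2 ≤ 102 Ω will meet the spec.)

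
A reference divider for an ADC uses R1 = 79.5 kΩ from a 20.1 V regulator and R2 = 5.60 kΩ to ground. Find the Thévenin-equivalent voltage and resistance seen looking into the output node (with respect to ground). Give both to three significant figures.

V_th = 1.32 V, R_th = 5.23 kΩ

V_th is the open-circuit tap voltage: 20.1 × 5.60/(79.5 + 5.60) = 1.32 V.
With the supply zeroed, R1 and R2 appear in parallel from the tap: R_th = R1‖R2 = (79.5 × 5.60)/85.10 = 5.23 kΩ.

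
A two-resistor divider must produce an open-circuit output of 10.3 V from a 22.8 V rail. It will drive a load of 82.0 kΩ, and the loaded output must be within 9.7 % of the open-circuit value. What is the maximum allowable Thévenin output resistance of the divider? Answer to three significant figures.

Loading drop = R_th/(R_th + R_L) ≤ 0.0970, so R_th ≤ R_L · ε/(1−ε) = 82.0 kΩ × 0.0970/0.9030 = 8.81 kΩ.

R_th ≤ 8.81 kΩ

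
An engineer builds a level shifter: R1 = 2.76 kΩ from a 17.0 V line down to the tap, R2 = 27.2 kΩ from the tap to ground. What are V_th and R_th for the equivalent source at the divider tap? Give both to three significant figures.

V_th = 15.4 V, R_th = 2.51 kΩ

V_th is the open-circuit tap voltage: 17.0 × 27.2/(2.76 + 27.2) = 15.4 V.
With the supply zeroed, R1 and R2 appear in parallel from the tap: R_th = R1‖R2 = (2.76 × 27.2)/29.96 = 2.51 kΩ.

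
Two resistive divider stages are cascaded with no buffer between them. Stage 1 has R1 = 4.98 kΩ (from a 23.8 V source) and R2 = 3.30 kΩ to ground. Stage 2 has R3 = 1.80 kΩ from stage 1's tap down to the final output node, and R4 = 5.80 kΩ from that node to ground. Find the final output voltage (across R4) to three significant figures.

V_out ≈ 5.74 V

Stage 2 presents R3+R4 = 7.600 kΩ as a load on stage 1's tap.
Stage 1's lower leg becomes R2‖(R3+R4) = 2.301 kΩ, so V_mid = 23.8 × 2.301/7.281 = 7.521 V.
Stage 2 is itself unloaded: V_out = V_mid × R4/(R3+R4) = 7.521 × 5.80/7.600 = 5.74 V.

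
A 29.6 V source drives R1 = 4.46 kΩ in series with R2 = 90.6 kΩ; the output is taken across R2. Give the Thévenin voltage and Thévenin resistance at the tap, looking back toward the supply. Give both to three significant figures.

V_th is the open-circuit tap voltage: 29.6 × 90.6/(4.46 + 90.6) = 28.2 V.
With the supply zeroed, R1 and R2 appear in parallel from the tap: R_th = R1‖R2 = (4.46 × 90.6)/95.06 = 4.25 kΩ.

V_th = 28.2 V, R_th = 4.25 kΩ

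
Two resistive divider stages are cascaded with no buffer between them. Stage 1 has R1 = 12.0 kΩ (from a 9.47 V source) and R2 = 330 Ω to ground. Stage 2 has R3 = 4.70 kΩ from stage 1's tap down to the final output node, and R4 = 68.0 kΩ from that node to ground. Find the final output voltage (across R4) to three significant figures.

Stage 2 presents R3+R4 = 72700 Ω as a load on stage 1's tap.
Stage 1's lower leg becomes R2‖(R3+R4) = 328.5 Ω, so V_mid = 9.47 × 328.5/12330 = 0.2523 V.
Stage 2 is itself unloaded: V_out = V_mid × R4/(R3+R4) = 0.2523 × 68000/72700 = 0.236 V.

V_out ≈ 0.236 V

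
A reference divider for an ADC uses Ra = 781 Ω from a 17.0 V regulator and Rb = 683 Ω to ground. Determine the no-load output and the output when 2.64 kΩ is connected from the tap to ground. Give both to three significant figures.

Open-circuit: V = 17.0 × 683/(781 + 683) = 7.93 V.
With the load, Rb becomes Rb‖R_L = 542.6 Ω, so V = 17.0 × 542.6/1324 = 6.97 V.

Unloaded: 7.93 V; loaded: 6.97 V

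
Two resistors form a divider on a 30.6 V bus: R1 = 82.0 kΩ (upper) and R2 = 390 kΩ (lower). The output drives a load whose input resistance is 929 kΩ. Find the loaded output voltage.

V_out ≈ 23.6 V

The load sits in parallel with R2: R2‖R_L = (390 × 929) / (390 + 929) = 274.7 kΩ.
V_out = 30.6 × 274.7 / (82.0 + 274.7) = 30.6 × 274.7/356.7 = 23.6 V.
(Unloaded it would have been 25.3 V.)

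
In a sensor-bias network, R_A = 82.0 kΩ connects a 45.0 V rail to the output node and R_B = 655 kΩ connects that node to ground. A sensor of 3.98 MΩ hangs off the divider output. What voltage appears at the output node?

V_out ≈ 39.3 V

The load sits in parallel with R_B: R_B‖R_L = (655 × 3980) / (655 + 3980) = 562.4 kΩ.
V_out = 45.0 × 562.4 / (82.0 + 562.4) = 45.0 × 562.4/644.4 = 39.3 V.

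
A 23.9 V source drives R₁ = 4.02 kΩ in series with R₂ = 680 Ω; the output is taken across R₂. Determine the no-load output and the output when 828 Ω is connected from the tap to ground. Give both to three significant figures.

Open-circuit: V = 23.9 × 680/(4020 + 680) = 3.46 V.
With the load, R₂ becomes R₂‖R_L = 373.4 Ω, so V = 23.9 × 373.4/4393 = 2.03 V.

Unloaded: 3.46 V; loaded: 2.03 V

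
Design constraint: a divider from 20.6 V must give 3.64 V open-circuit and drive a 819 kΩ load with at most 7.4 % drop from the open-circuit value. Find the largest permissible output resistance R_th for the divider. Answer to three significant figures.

Loading drop = R_th/(R_th + R_L) ≤ 0.0740, so R_th ≤ R_L · ε/(1−ε) = 819 kΩ × 0.0740/0.9260 = 65.4 kΩ.
(Any R1, R2 with R2/(R1+R2) = 0.177 and R1‖R2 ≤ 65.4 kΩ will meet the spec.)

R_th ≤ 65.4 kΩ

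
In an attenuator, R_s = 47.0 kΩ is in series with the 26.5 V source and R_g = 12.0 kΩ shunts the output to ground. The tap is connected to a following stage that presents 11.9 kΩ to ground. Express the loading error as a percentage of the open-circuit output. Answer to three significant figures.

Unloaded V = 26.5 × 12.0/59.00 = 5.390 V.
Loaded: R_g‖R_L = 5.975 kΩ, giving V = 26.5 × 5.975/52.97 = 2.989 V.
Drop = (5.390 − 2.989) / 5.390 = 44.5 %.

44.5 %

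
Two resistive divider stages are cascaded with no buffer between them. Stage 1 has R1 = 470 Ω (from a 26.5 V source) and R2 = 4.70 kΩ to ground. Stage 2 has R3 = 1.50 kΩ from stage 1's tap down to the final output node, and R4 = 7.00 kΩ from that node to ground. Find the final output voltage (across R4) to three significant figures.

Stage 2 presents R3+R4 = 8500 Ω as a load on stage 1's tap.
Stage 1's lower leg becomes R2‖(R3+R4) = 3027 Ω, so V_mid = 26.5 × 3027/3497 = 22.94 V.
Stage 2 is itself unloaded: V_out = V_mid × R4/(R3+R4) = 22.94 × 7000/8500 = 18.9 V.

V_out ≈ 18.9 V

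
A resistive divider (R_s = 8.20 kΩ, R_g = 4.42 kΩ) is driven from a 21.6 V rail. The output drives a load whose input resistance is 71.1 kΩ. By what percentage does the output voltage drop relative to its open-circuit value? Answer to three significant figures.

3.88 %

The divider's output (Thévenin) resistance is R_s‖R_g = 2.872 kΩ.
Fractional drop under load = R_th/(R_th + R_L) = 2.872 / (2.872 + 71.1) = 0.03882.
So the output falls by 3.88 %.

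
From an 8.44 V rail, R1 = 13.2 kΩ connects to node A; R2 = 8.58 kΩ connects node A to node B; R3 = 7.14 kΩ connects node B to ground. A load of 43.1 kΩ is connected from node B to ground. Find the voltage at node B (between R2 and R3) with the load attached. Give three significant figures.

At node B, R3 is in parallel with the load: R3‖R_L = 6.125 kΩ.
Below node A the resistance is R2 + (R3‖R_L) = 14.71 kΩ, so V_A = 8.44 × 14.71/27.91 = 4.448 V.
Then V_B = V_A × (R3‖R_L)/(R2 + R3‖R_L) = 4.448 × 6.125/14.71 = 1.85 V.

V ≈ 1.85 V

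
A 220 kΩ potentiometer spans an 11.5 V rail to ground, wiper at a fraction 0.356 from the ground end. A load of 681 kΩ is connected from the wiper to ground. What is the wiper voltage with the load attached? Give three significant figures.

The wiper splits the pot into (1−α)R = 141.7 kΩ above and αR = 78.32 kΩ below.
Lower section ‖ load = 70.24 kΩ.
V_wiper = 11.5 × 70.24/(141.7 + 70.24) = 3.81 V.

V ≈ 3.81 V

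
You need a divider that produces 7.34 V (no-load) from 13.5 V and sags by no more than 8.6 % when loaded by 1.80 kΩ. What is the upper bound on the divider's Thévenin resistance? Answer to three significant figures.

Loading drop = R_th/(R_th + R_L) ≤ 0.0860, so R_th ≤ R_L · ε/(1−ε) = 1.80 kΩ × 0.0860/0.9140 = 169 Ω.
(Any R1, R2 with R2/(R1+R2) = 0.544 and R1‖R2 ≤ 169 Ω will meet the spec.)

R_th ≤ 169 Ω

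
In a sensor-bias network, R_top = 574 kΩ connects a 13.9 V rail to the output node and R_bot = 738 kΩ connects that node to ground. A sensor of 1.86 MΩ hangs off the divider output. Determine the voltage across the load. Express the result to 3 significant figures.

The load sits in parallel with R_bot: R_bot‖R_L = (738 × 1860) / (738 + 1860) = 528.4 kΩ.
V_out = 13.9 × 528.4 / (574 + 528.4) = 13.9 × 528.4/1102 = 6.66 V.
(Unloaded it would have been 7.82 V.)

V_out ≈ 6.66 V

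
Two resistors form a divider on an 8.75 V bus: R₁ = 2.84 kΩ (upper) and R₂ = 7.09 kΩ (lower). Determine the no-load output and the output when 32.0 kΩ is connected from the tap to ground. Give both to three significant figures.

Open-circuit: V = 8.75 × 7.09/(2.84 + 7.09) = 6.25 V.
With the load, R₂ becomes R₂‖R_L = 5.804 kΩ, so V = 8.75 × 5.804/8.644 = 5.88 V.

Unloaded: 6.25 V; loaded: 5.88 V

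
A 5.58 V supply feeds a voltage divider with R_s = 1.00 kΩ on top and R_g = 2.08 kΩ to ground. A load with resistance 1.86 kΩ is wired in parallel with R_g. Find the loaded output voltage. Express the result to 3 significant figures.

The load sits in parallel with R_g: R_g‖R_L = (2.08 × 1.86) / (2.08 + 1.86) = 0.9819 kΩ.
V_out = 5.58 × 0.9819 / (1.00 + 0.9819) = 5.58 × 0.9819/1.982 = 2.76 V.
(Unloaded it would have been 3.77 V.)

V_out ≈ 2.76 V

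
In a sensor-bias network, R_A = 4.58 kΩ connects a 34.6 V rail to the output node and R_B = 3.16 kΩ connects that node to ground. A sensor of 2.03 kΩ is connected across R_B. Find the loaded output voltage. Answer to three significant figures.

The load sits in parallel with R_B: R_B‖R_L = (3.16 × 2.03) / (3.16 + 2.03) = 1.236 kΩ.
V_out = 34.6 × 1.236 / (4.58 + 1.236) = 34.6 × 1.236/5.816 = 7.35 V.

V_out ≈ 7.35 V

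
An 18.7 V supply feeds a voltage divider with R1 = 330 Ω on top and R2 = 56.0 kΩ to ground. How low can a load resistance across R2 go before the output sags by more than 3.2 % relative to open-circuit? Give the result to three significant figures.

Output resistance R_th = R1‖R2 = (330 × 56000)/56330 = 328.1 Ω.
The fractional drop is R_th/(R_th + R_L); requiring this ≤ 0.0320 gives R_L ≥ R_th(1/0.0320 − 1) = 328.1 × 30.25 = 9.92 kΩ.

R_L(min) ≈ 9.92 kΩ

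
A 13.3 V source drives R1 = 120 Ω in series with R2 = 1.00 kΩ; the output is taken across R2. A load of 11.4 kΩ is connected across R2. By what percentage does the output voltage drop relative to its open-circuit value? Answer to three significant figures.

0.931 %

The divider's output (Thévenin) resistance is R1‖R2 = 107.1 Ω.
Fractional drop under load = R_th/(R_th + R_L) = 107.1 / (107.1 + 11400) = 0.009311.
So the output falls by 0.931 %.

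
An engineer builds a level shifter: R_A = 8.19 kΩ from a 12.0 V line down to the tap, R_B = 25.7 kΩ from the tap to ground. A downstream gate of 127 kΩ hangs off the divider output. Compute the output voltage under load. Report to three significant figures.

The load sits in parallel with R_B: R_B‖R_L = (25.7 × 127) / (25.7 + 127) = 21.37 kΩ.
V_out = 12.0 × 21.37 / (8.19 + 21.37) = 12.0 × 21.37/29.56 = 8.68 V.
(Unloaded it would have been 9.10 V.)

V_out ≈ 8.68 V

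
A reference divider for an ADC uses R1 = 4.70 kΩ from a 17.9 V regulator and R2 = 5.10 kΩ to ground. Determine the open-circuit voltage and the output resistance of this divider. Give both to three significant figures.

V_th = 9.32 V, R_th = 2.45 kΩ

V_th is the open-circuit tap voltage: 17.9 × 5.10/(4.70 + 5.10) = 9.32 V.
With the supply zeroed, R1 and R2 appear in parallel from the tap: R_th = R1‖R2 = (4.70 × 5.10)/9.800 = 2.45 kΩ.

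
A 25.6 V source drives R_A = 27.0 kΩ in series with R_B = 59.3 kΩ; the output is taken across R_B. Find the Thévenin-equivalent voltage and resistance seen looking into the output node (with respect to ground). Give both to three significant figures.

V_th = 17.6 V, R_th = 18.6 kΩ

V_th is the open-circuit tap voltage: 25.6 × 59.3/(27.0 + 59.3) = 17.6 V.
With the supply zeroed, R_A and R_B appear in parallel from the tap: R_th = R_A‖R_B = (27.0 × 59.3)/86.30 = 18.6 kΩ.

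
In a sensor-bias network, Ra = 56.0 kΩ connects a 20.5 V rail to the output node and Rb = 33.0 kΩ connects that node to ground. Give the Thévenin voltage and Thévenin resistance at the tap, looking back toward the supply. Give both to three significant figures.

V_th = 7.60 V, R_th = 20.8 kΩ

V_th is the open-circuit tap voltage: 20.5 × 33.0/(56.0 + 33.0) = 7.60 V.
With the supply zeroed, Ra and Rb appear in parallel from the tap: R_th = Ra‖Rb = (56.0 × 33.0)/89.00 = 20.8 kΩ.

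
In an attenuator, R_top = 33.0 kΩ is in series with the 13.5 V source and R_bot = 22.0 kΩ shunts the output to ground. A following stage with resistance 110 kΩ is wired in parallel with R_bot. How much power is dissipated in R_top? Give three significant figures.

Total resistance from the source is R_top + (R_bot‖R_L) = 51.33 kΩ, so I = 13.5/51.33 kΩ = 0.2630 mA.
P = I²·R_top = (0.2630 mA)² × 33.0 kΩ = 2.28 mW.

P ≈ 2.28 mW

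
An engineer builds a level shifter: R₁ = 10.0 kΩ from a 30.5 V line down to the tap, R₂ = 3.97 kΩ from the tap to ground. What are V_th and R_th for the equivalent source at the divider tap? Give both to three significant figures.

V_th = 8.67 V, R_th = 2.84 kΩ

V_th is the open-circuit tap voltage: 30.5 × 3.97/(10.0 + 3.97) = 8.67 V.
With the supply zeroed, R₁ and R₂ appear in parallel from the tap: R_th = R₁‖R₂ = (10.0 × 3.97)/13.97 = 2.84 kΩ.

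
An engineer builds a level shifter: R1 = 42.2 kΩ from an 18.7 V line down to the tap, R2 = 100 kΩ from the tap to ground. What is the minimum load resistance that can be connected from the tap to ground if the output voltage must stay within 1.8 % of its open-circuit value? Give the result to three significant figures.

R_L(min) ≈ 1.62 MΩ

Output resistance R_th = R1‖R2 = (42.2 × 100)/142.2 = 29.68 kΩ.
The fractional drop is R_th/(R_th + R_L); requiring this ≤ 0.0180 gives R_L ≥ R_th(1/0.0180 − 1) = 29.68 × 54.56 = 1.62 MΩ.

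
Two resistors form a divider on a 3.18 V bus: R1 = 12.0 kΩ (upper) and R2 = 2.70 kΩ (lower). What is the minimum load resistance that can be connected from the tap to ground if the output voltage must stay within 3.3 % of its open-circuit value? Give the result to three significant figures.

Output resistance R_th = R1‖R2 = (12.0 × 2.70)/14.70 = 2.204 kΩ.
The fractional drop is R_th/(R_th + R_L); requiring this ≤ 0.0330 gives R_L ≥ R_th(1/0.0330 − 1) = 2.204 × 29.30 = 64.6 kΩ.

R_L(min) ≈ 64.6 kΩ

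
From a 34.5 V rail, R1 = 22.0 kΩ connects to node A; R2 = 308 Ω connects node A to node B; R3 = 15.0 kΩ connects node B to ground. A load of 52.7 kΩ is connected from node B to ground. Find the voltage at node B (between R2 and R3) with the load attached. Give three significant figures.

At node B, R3 is in parallel with the load: R3‖R_L = 11680 Ω.
Below node A the resistance is R2 + (R3‖R_L) = 11980 Ω, so V_A = 34.5 × 11980/33980 = 12.17 V.
Then V_B = V_A × (R3‖R_L)/(R2 + R3‖R_L) = 12.17 × 11680/11980 = 11.9 V.

V ≈ 11.9 V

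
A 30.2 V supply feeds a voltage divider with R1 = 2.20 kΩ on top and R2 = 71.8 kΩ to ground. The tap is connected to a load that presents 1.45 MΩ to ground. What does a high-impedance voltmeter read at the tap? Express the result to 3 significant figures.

The load sits in parallel with R2: R2‖R_L = (71.8 × 1450) / (71.8 + 1450) = 68.41 kΩ.
V_out = 30.2 × 68.41 / (2.20 + 68.41) = 30.2 × 68.41/70.61 = 29.3 V.

V_out ≈ 29.3 V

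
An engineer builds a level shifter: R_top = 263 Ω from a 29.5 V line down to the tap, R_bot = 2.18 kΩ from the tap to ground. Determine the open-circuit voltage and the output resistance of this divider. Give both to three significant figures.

V_th = 26.3 V, R_th = 235 Ω

V_th is the open-circuit tap voltage: 29.5 × 2180/(263 + 2180) = 26.3 V.
With the supply zeroed, R_top and R_bot appear in parallel from the tap: R_th = R_top‖R_bot = (263 × 2180)/2443 = 235 Ω.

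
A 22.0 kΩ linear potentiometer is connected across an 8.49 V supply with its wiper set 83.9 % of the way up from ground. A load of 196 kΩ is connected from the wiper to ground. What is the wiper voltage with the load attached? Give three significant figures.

V ≈ 7.02 V

The wiper splits the pot into (1−α)R = 3.542 kΩ above and αR = 18.46 kΩ below.
Lower section ‖ load = 16.87 kΩ.
V_wiper = 8.49 × 16.87/(3.542 + 16.87) = 7.02 V.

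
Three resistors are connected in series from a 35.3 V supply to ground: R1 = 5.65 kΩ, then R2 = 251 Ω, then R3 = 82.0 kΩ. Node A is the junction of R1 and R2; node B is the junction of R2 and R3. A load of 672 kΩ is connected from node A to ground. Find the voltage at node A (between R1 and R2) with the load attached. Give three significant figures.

Below node A the series string R2+R3 = 82250 Ω sits in parallel with the 672000 Ω load: 73280 Ω.
V_A = 35.3 × 73280/(5650 + 73280) = 32.8 V.

V ≈ 32.8 V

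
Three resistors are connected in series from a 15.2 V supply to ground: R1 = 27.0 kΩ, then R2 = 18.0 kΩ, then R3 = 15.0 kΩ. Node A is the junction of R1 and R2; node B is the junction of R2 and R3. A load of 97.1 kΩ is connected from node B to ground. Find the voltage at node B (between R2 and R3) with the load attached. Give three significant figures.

V ≈ 3.41 V

At node B, R3 is in parallel with the load: R3‖R_L = 12.99 kΩ.
Below node A the resistance is R2 + (R3‖R_L) = 30.99 kΩ, so V_A = 15.2 × 30.99/57.99 = 8.123 V.
Then V_B = V_A × (R3‖R_L)/(R2 + R3‖R_L) = 8.123 × 12.99/30.99 = 3.41 V.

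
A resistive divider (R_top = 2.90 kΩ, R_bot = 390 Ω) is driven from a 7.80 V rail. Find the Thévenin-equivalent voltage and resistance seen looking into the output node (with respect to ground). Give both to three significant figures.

V_th is the open-circuit tap voltage: 7.80 × 390/(2900 + 390) = 0.925 V.
With the supply zeroed, R_top and R_bot appear in parallel from the tap: R_th = R_top‖R_bot = (2900 × 390)/3290 = 344 Ω.

V_th = 0.925 V, R_th = 344 Ω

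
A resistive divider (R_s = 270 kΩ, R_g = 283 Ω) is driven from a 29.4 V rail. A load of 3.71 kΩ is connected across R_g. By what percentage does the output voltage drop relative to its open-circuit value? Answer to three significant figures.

7.08 %

The divider's output (Thévenin) resistance is R_s‖R_g = 282.7 Ω.
Fractional drop under load = R_th/(R_th + R_L) = 282.7 / (282.7 + 3710) = 0.07081.
So the output falls by 7.08 %.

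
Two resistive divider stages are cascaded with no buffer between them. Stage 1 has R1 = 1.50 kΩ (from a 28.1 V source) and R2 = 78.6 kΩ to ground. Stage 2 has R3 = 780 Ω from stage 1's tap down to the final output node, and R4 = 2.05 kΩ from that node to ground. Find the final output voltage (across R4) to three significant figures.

V_out ≈ 13.1 V

Stage 2 presents R3+R4 = 2830 Ω as a load on stage 1's tap.
Stage 1's lower leg becomes R2‖(R3+R4) = 2732 Ω, so V_mid = 28.1 × 2732/4232 = 18.14 V.
Stage 2 is itself unloaded: V_out = V_mid × R4/(R3+R4) = 18.14 × 2050/2830 = 13.1 V.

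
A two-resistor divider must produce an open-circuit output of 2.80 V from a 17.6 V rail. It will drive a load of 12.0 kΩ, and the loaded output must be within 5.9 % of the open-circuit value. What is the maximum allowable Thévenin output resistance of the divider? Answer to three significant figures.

Loading drop = R_th/(R_th + R_L) ≤ 0.0590, so R_th ≤ R_L · ε/(1−ε) = 12.0 kΩ × 0.0590/0.9410 = 752 Ω.

R_th ≤ 752 Ω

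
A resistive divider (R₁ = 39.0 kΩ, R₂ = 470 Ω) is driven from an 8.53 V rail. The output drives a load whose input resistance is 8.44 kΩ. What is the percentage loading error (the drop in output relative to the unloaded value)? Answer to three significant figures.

5.22 %

The divider's output (Thévenin) resistance is R₁‖R₂ = 464.4 Ω.
Fractional drop under load = R_th/(R_th + R_L) = 464.4 / (464.4 + 8440) = 0.05215.
So the output falls by 5.22 %.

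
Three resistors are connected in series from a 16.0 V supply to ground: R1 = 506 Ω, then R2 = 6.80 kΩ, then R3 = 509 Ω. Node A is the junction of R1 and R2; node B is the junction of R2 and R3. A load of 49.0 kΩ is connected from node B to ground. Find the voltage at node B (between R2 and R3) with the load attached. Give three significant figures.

V ≈ 1.03 V

At node B, R3 is in parallel with the load: R3‖R_L = 503.8 Ω.
Below node A the resistance is R2 + (R3‖R_L) = 7304 Ω, so V_A = 16.0 × 7304/7810 = 14.96 V.
Then V_B = V_A × (R3‖R_L)/(R2 + R3‖R_L) = 14.96 × 503.8/7304 = 1.03 V.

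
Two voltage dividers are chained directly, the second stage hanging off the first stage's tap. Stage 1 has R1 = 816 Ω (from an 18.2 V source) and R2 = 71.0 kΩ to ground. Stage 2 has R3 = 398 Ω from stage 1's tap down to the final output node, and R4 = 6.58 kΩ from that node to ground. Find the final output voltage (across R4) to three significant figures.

Stage 2 presents R3+R4 = 6978 Ω as a load on stage 1's tap.
Stage 1's lower leg becomes R2‖(R3+R4) = 6354 Ω, so V_mid = 18.2 × 6354/7170 = 16.13 V.
Stage 2 is itself unloaded: V_out = V_mid × R4/(R3+R4) = 16.13 × 6580/6978 = 15.2 V.

V_out ≈ 15.2 V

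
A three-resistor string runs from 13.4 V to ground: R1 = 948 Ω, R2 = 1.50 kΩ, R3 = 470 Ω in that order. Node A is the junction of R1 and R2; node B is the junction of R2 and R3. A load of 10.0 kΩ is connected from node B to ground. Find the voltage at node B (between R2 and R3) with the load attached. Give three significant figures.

At node B, R3 is in parallel with the load: R3‖R_L = 448.9 Ω.
Below node A the resistance is R2 + (R3‖R_L) = 1949 Ω, so V_A = 13.4 × 1949/2897 = 9.015 V.
Then V_B = V_A × (R3‖R_L)/(R2 + R3‖R_L) = 9.015 × 448.9/1949 = 2.08 V.

V ≈ 2.08 V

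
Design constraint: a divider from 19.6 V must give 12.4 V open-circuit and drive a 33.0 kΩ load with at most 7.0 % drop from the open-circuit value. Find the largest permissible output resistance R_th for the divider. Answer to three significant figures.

R_th ≤ 2.48 kΩ

Loading drop = R_th/(R_th + R_L) ≤ 0.0700, so R_th ≤ R_L · ε/(1−ε) = 33.0 kΩ × 0.0700/0.9300 = 2.48 kΩ.
(Any R1, R2 with R2/(R1+R2) = 0.633 and R1‖R2 ≤ 2.48 kΩ will meet the spec.)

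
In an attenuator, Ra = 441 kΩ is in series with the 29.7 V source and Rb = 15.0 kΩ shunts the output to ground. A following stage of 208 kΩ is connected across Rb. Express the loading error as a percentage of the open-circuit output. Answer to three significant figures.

The divider's output (Thévenin) resistance is Ra‖Rb = 14.51 kΩ.
Fractional drop under load = R_th/(R_th + R_L) = 14.51 / (14.51 + 208) = 0.06520.
So the output falls by 6.52 %.

6.52 %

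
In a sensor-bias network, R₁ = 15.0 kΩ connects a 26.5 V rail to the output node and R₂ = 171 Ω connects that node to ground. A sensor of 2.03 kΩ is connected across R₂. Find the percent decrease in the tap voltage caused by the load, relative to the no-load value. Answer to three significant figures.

The divider's output (Thévenin) resistance is R₁‖R₂ = 169.1 Ω.
Fractional drop under load = R_th/(R_th + R_L) = 169.1 / (169.1 + 2030) = 0.07688.
So the output falls by 7.69 %.

7.69 %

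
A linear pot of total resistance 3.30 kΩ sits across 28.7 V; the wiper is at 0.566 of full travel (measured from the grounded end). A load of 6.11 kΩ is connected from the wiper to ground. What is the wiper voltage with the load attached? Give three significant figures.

V ≈ 14.3 V

The wiper splits the pot into (1−α)R = 1.432 kΩ above and αR = 1.868 kΩ below.
Lower section ‖ load = 1.431 kΩ.
V_wiper = 28.7 × 1.431/(1.432 + 1.431) = 14.3 V.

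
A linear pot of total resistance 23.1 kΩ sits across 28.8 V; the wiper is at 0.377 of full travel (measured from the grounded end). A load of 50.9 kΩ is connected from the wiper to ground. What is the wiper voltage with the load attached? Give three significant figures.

The wiper splits the pot into (1−α)R = 14.39 kΩ above and αR = 8.709 kΩ below.
Lower section ‖ load = 7.436 kΩ.
V_wiper = 28.8 × 7.436/(14.39 + 7.436) = 9.81 V.

V ≈ 9.81 V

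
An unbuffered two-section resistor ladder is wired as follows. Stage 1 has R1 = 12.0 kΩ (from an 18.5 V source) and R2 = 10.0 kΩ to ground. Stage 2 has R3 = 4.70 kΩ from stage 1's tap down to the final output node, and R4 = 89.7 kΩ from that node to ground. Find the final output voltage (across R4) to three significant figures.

Stage 2 presents R3+R4 = 94.40 kΩ as a load on stage 1's tap.
Stage 1's lower leg becomes R2‖(R3+R4) = 9.042 kΩ, so V_mid = 18.5 × 9.042/21.04 = 7.950 V.
Stage 2 is itself unloaded: V_out = V_mid × R4/(R3+R4) = 7.950 × 89.7/94.40 = 7.55 V.

V_out ≈ 7.55 V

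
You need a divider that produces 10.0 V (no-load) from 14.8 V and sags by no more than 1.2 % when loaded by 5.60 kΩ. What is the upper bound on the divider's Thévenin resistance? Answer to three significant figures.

R_th ≤ 68.0 Ω

Loading drop = R_th/(R_th + R_L) ≤ 0.0120, so R_th ≤ R_L · ε/(1−ε) = 5.60 kΩ × 0.0120/0.9880 = 68.0 Ω.
(Any R1, R2 with R2/(R1+R2) = 0.676 and R1‖R2 ≤ 68.0 Ω will meet the spec.)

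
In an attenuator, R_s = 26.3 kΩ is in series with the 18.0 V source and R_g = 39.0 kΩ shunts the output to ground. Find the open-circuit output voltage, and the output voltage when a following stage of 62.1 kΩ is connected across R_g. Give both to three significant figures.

Unloaded: 10.8 V; loaded: 8.58 V

Open-circuit: V = 18.0 × 39.0/(26.3 + 39.0) = 10.8 V.
With the load, R_g becomes R_g‖R_L = 23.96 kΩ, so V = 18.0 × 23.96/50.26 = 8.58 V.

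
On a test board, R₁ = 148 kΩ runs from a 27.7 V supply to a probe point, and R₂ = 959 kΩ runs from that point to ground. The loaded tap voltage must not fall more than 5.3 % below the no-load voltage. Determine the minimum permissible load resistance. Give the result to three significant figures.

Output resistance R_th = R₁‖R₂ = (148 × 959)/1107 = 128.2 kΩ.
The fractional drop is R_th/(R_th + R_L); requiring this ≤ 0.0530 gives R_L ≥ R_th(1/0.0530 − 1) = 128.2 × 17.87 = 2.29 MΩ.

R_L(min) ≈ 2.29 MΩ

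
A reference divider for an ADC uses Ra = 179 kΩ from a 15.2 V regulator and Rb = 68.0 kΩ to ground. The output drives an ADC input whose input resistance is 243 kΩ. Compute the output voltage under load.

V_out ≈ 3.48 V

The load sits in parallel with Rb: Rb‖R_L = (68.0 × 243) / (68.0 + 243) = 53.13 kΩ.
V_out = 15.2 × 53.13 / (179 + 53.13) = 15.2 × 53.13/232.1 = 3.48 V.
(Unloaded it would have been 4.18 V.)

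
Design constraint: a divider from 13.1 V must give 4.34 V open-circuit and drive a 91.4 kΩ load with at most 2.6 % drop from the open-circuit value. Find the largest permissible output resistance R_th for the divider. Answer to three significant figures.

R_th ≤ 2.44 kΩ

Loading drop = R_th/(R_th + R_L) ≤ 0.0260, so R_th ≤ R_L · ε/(1−ε) = 91.4 kΩ × 0.0260/0.9740 = 2.44 kΩ.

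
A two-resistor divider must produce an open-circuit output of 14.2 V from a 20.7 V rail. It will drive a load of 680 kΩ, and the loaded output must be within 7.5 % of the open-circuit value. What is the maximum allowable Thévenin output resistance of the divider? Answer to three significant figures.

R_th ≤ 55.1 kΩ

Loading drop = R_th/(R_th + R_L) ≤ 0.0750, so R_th ≤ R_L · ε/(1−ε) = 680 kΩ × 0.0750/0.9250 = 55.1 kΩ.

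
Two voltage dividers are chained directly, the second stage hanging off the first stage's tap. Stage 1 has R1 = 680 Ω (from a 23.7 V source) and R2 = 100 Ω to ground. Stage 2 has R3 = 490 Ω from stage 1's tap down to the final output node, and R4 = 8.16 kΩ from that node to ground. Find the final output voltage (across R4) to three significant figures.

Stage 2 presents R3+R4 = 8650 Ω as a load on stage 1's tap.
Stage 1's lower leg becomes R2‖(R3+R4) = 98.86 Ω, so V_mid = 23.7 × 98.86/778.9 = 3.008 V.
Stage 2 is itself unloaded: V_out = V_mid × R4/(R3+R4) = 3.008 × 8160/8650 = 2.84 V.

V_out ≈ 2.84 V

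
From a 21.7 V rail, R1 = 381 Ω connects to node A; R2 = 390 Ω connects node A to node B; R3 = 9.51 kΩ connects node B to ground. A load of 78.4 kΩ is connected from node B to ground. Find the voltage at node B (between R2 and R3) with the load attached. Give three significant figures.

At node B, R3 is in parallel with the load: R3‖R_L = 8481 Ω.
Below node A the resistance is R2 + (R3‖R_L) = 8871 Ω, so V_A = 21.7 × 8871/9252 = 20.81 V.
Then V_B = V_A × (R3‖R_L)/(R2 + R3‖R_L) = 20.81 × 8481/8871 = 19.9 V.

V ≈ 19.9 V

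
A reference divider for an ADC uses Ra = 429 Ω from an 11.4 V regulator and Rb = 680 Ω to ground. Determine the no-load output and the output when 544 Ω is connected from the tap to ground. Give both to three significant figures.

Open-circuit: V = 11.4 × 680/(429 + 680) = 6.99 V.
With the load, Rb becomes Rb‖R_L = 302.2 Ω, so V = 11.4 × 302.2/731.2 = 4.71 V.

Unloaded: 6.99 V; loaded: 4.71 V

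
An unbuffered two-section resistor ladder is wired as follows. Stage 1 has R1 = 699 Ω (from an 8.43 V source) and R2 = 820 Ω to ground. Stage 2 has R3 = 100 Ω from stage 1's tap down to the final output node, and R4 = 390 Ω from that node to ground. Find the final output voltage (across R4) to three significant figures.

V_out ≈ 2.05 V

Stage 2 presents R3+R4 = 490.0 Ω as a load on stage 1's tap.
Stage 1's lower leg becomes R2‖(R3+R4) = 306.7 Ω, so V_mid = 8.43 × 306.7/1006 = 2.571 V.
Stage 2 is itself unloaded: V_out = V_mid × R4/(R3+R4) = 2.571 × 390/490.0 = 2.05 V.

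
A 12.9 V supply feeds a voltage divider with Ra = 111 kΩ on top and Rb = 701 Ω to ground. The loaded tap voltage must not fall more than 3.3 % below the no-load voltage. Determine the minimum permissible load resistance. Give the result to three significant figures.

R_L(min) ≈ 20.4 kΩ

Output resistance R_th = Ra‖Rb = (111000 × 701)/111700 = 696.6 Ω.
The fractional drop is R_th/(R_th + R_L); requiring this ≤ 0.0330 gives R_L ≥ R_th(1/0.0330 − 1) = 696.6 × 29.30 = 20.4 kΩ.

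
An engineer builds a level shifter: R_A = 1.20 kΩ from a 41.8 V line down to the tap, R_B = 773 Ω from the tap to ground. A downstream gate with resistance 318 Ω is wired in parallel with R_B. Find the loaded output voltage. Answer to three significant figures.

V_out ≈ 6.61 V

The load sits in parallel with R_B: R_B‖R_L = (773 × 318) / (773 + 318) = 225.3 Ω.
V_out = 41.8 × 225.3 / (1200 + 225.3) = 41.8 × 225.3/1425 = 6.61 V.
(Unloaded it would have been 16.4 V.)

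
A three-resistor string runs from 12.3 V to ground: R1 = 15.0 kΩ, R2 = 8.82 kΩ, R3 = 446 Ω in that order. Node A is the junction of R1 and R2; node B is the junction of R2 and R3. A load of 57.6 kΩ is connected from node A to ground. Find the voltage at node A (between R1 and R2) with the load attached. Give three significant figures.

V ≈ 4.27 V

Below node A the series string R2+R3 = 9266 Ω sits in parallel with the 57600 Ω load: 7982 Ω.
V_A = 12.3 × 7982/(15000 + 7982) = 4.27 V.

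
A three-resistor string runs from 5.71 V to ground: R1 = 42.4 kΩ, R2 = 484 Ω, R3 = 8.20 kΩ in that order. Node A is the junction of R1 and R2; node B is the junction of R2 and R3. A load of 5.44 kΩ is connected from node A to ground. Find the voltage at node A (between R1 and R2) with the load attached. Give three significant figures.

Below node A the series string R2+R3 = 8684 Ω sits in parallel with the 5440 Ω load: 3345 Ω.
V_A = 5.71 × 3345/(42400 + 3345) = 0.417 V.

V ≈ 0.417 V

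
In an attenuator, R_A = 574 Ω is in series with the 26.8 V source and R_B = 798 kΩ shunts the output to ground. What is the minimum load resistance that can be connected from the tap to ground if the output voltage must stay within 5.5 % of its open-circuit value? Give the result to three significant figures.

Output resistance R_th = R_A‖R_B = (574 × 798000)/798600 = 573.6 Ω.
The fractional drop is R_th/(R_th + R_L); requiring this ≤ 0.0550 gives R_L ≥ R_th(1/0.0550 − 1) = 573.6 × 17.18 = 9.86 kΩ.

R_L(min) ≈ 9.86 kΩ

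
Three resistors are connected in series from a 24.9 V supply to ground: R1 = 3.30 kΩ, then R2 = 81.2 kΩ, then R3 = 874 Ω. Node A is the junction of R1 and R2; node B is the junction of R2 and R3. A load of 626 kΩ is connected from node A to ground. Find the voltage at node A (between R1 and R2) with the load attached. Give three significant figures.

Below node A the series string R2+R3 = 82070 Ω sits in parallel with the 626000 Ω load: 72560 Ω.
V_A = 24.9 × 72560/(3300 + 72560) = 23.8 V.

V ≈ 23.8 V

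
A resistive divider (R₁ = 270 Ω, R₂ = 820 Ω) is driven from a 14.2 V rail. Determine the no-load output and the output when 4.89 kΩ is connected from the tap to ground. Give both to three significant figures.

Unloaded: 10.7 V; loaded: 10.3 V

Open-circuit: V = 14.2 × 820/(270 + 820) = 10.7 V.
With the load, R₂ becomes R₂‖R_L = 702.2 Ω, so V = 14.2 × 702.2/972.2 = 10.3 V.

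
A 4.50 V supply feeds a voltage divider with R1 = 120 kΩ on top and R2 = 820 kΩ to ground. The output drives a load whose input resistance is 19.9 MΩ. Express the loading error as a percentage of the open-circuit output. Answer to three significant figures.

0.523 %

The divider's output (Thévenin) resistance is R1‖R2 = 104.7 kΩ.
Fractional drop under load = R_th/(R_th + R_L) = 104.7 / (104.7 + 19900) = 0.005233.
So the output falls by 0.523 %.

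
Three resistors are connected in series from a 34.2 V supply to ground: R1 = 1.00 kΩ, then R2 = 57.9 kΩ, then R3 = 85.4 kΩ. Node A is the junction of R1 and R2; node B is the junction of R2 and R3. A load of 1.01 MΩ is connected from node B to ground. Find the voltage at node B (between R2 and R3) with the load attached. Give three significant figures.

V ≈ 19.6 V

At node B, R3 is in parallel with the load: R3‖R_L = 78.74 kΩ.
Below node A the resistance is R2 + (R3‖R_L) = 136.6 kΩ, so V_A = 34.2 × 136.6/137.6 = 33.95 V.
Then V_B = V_A × (R3‖R_L)/(R2 + R3‖R_L) = 33.95 × 78.74/136.6 = 19.6 V.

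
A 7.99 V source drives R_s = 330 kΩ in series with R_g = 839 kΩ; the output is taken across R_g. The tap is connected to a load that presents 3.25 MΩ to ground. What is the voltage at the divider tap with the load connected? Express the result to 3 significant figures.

The load sits in parallel with R_g: R_g‖R_L = (839 × 3250) / (839 + 3250) = 666.9 kΩ.
V_out = 7.99 × 666.9 / (330 + 666.9) = 7.99 × 666.9/996.9 = 5.34 V.
(Unloaded it would have been 5.73 V.)

V_out ≈ 5.34 V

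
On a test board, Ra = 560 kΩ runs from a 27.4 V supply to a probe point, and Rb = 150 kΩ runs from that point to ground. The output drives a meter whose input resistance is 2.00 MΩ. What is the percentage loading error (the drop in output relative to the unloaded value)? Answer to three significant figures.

The divider's output (Thévenin) resistance is Ra‖Rb = 118.3 kΩ.
Fractional drop under load = R_th/(R_th + R_L) = 118.3 / (118.3 + 2000) = 0.05585.
So the output falls by 5.59 %.

5.59 %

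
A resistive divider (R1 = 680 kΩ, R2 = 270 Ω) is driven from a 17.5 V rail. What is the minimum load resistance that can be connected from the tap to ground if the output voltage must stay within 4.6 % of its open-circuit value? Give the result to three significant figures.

R_L(min) ≈ 5.60 kΩ

Output resistance R_th = R1‖R2 = (680000 × 270)/680300 = 269.9 Ω.
The fractional drop is R_th/(R_th + R_L); requiring this ≤ 0.0460 gives R_L ≥ R_th(1/0.0460 − 1) = 269.9 × 20.74 = 5.60 kΩ.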